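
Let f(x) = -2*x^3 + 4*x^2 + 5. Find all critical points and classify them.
f'(x) = 2*x*(4 - 3*x)

Solve f'(x) = 0:
  Factor: -6*x^2 + 8*x = -2*x*(3*x - 4) = 0.
  ⇒ x = 0, 4/3

f''(x) = 8 - 12*x
Second-derivative test at each critical point:
  f''(0) = 8 > 0 → local minimum
  f''(4/3) = -8 < 0 → local maximum

Critical points: x = 0 (local minimum); x = 4/3 (local maximum)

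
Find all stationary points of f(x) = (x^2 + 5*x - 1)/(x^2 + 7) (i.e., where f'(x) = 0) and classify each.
f'(x) = (-5*x^2 + 16*x + 35)/(x^4 + 14*x^2 + 49)

Solve f'(x) = 0:
  f'(x) = -(5*x^2 - 16*x - 35)/(x^2 + 7)^2; the denominator is positive wherever f is defined, so f'(x) = 0 ⇔ -5*x^2 + 16*x + 35 = 0.
  5*x^2 - 16*x - 35 = 0 has no rational roots; quadratic formula: x = (16 ± √956)/10.
  ⇒ x = 8/5 - sqrt(239)/5 ≈ -1.4919, 8/5 + sqrt(239)/5 ≈ 4.6919

f''(x) = 2*(5*x^3 - 24*x^2 - 105*x + 56)/(x^6 + 21*x^4 + 147*x^2 + 343)
Second-derivative test at each critical point:
  f''(-1.4919) = 0.3633 > 0 → local minimum
  f''(4.6919) = -0.0367 < 0 → local maximum

Critical points: x = 8/5 - sqrt(239)/5 ≈ -1.4919 (local minimum); x = 8/5 + sqrt(239)/5 ≈ 4.6919 (local maximum)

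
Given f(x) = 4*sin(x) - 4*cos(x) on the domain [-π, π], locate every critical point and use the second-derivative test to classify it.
f'(x) = 4*sqrt(2)*sin(x + pi/4)

Solve f'(x) = 0 on [-π, π]:
  f'(x) = 0 ⇔ 4*cos(x) = -4*sin(x) ⇔ tan(x) = -1, i.e. x = arctan(-1) + nπ; keep the solutions lying in [-π, π].
  ⇒ x = -pi/4 ≈ -0.7854, 3*pi/4 ≈ 2.3562

f''(x) = 4*sqrt(2)*cos(x + pi/4)
Second-derivative test at each critical point:
  f''(-0.7854) = 5.6569 > 0 → local minimum
  f''(2.3562) = -5.6569 < 0 → local maximum

Critical points: x = -pi/4 ≈ -0.7854 (local minimum); x = 3*pi/4 ≈ 2.3562 (local maximum)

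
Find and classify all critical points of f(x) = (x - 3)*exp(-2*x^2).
f'(x) = (-4*x*(x - 3) + 1)*exp(-2*x^2)

Solve f'(x) = 0:
  f'(x) = (-4*x^2 + 12*x + 1)·exp(-2*x^2) and exp(-2*x^2) > 0 for every x, so f'(x) = 0 ⇔ -4*x^2 + 12*x + 1 = 0.
  4*x^2 - 12*x - 1 = 0 has no rational roots; quadratic formula: x = (12 ± √160)/8.
  ⇒ x = 3/2 - sqrt(10)/2 ≈ -0.0811, 3/2 + sqrt(10)/2 ≈ 3.0811

f''(x) = 4*(4*x^2*(x - 3) - 3*x + 3)*exp(-2*x^2)
Second-derivative test at each critical point:
  f''(-0.0811) = 12.4837 > 0 → local minimum
  f''(3.0811) = -7.181e-08 < 0 → local maximum

Critical points: x = 3/2 - sqrt(10)/2 ≈ -0.0811 (local minimum); x = 3/2 + sqrt(10)/2 ≈ 3.0811 (local maximum)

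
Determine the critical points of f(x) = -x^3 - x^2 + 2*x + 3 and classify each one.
f'(x) = -3*x^2 - 2*x + 2

Solve f'(x) = 0:
  3*x^2 + 2*x - 2 = 0 has no rational roots; quadratic formula: x = (-2 ± √28)/6.
  ⇒ x = -sqrt(7)/3 - 1/3 ≈ -1.2153, -1/3 + sqrt(7)/3 ≈ 0.5486

f''(x) = -6*x - 2
Second-derivative test at each critical point:
  f''(-1.2153) = 5.2915 > 0 → local minimum
  f''(0.5486) = -5.2915 < 0 → local maximum

Critical points: x = -sqrt(7)/3 - 1/3 ≈ -1.2153 (local minimum); x = -1/3 + sqrt(7)/3 ≈ 0.5486 (local maximum)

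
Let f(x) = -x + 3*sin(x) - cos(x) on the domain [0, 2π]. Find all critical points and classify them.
f'(x) = sin(x) + 3*cos(x) - 1

Solve f'(x) = 0 on [0, 2π]:
  f'(x) = 0 ⇔ sin(x) + 3*cos(x) = 1. Write the left side as R·cos(x + φ) with R = √(3² + (-1)²) = sqrt(10), cos φ = 3*sqrt(10)/10, sin φ = -sqrt(10)/10; then cos(x + φ) = sqrt(10)/10. Solve for x and keep the solutions lying in [0, 2π].
  ⇒ x = pi/2 ≈ 1.5708, -atan(4/3) + 2*pi ≈ 5.3559

f''(x) = -3*sin(x) + cos(x)
Second-derivative test at each critical point:
  f''(1.5708) = -3 < 0 → local maximum
  f''(5.3559) = 3 > 0 → local minimum

Critical points: x = pi/2 ≈ 1.5708 (local maximum); x = -atan(4/3) + 2*pi ≈ 5.3559 (local minimum)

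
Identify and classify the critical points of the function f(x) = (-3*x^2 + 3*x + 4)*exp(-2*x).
f'(x) = (6*x^2 - 12*x - 5)*exp(-2*x)

Solve f'(x) = 0:
  f'(x) = (6*x^2 - 12*x - 5)·exp(-2*x) and exp(-2*x) > 0 for every x, so f'(x) = 0 ⇔ 6*x^2 - 12*x - 5 = 0.
  6*x^2 - 12*x - 5 = 0 has no rational roots; quadratic formula: x = (12 ± √264)/12.
  ⇒ x = 1 - sqrt(66)/6 ≈ -0.3540, 1 + sqrt(66)/6 ≈ 2.3540

f''(x) = 2*(-6*x^2 + 18*x - 1)*exp(-2*x)
Second-derivative test at each critical point:
  f''(-0.3540) = -32.9828 < 0 → local maximum
  f''(2.3540) = 0.1466 > 0 → local minimum

Critical points: x = 1 - sqrt(66)/6 ≈ -0.3540 (local maximum); x = 1 + sqrt(66)/6 ≈ 2.3540 (local minimum)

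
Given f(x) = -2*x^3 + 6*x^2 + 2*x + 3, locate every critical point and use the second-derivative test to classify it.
f'(x) = -6*x^2 + 12*x + 2

Solve f'(x) = 0:
  Factor: -6*x^2 + 12*x + 2 = -2*(3*x^2 - 6*x - 1); 3*x^2 - 6*x - 1 = 0 has no rational roots; quadratic formula: x = (6 ± √48)/6.
  ⇒ x = 1 - 2*sqrt(3)/3 ≈ -0.1547, 1 + 2*sqrt(3)/3 ≈ 2.1547

f''(x) = 12 - 12*x
Second-derivative test at each critical point:
  f''(-0.1547) = 13.8564 > 0 → local minimum
  f''(2.1547) = -13.8564 < 0 → local maximum

Critical points: x = 1 - 2*sqrt(3)/3 ≈ -0.1547 (local minimum); x = 1 + 2*sqrt(3)/3 ≈ 2.1547 (local maximum)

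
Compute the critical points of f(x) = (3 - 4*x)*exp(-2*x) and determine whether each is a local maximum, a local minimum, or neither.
f'(x) = 2*(4*x - 5)*exp(-2*x)

Solve f'(x) = 0:
  f'(x) = (8*x - 10)·exp(-2*x) and exp(-2*x) > 0 for every x, so f'(x) = 0 ⇔ 8*x - 10 = 0.
  Factor: 8*x - 10 = 2*(4*x - 5) = 0.
  ⇒ x = 5/4

f''(x) = 4*(7 - 4*x)*exp(-2*x)
Second-derivative test at each critical point:
  f''(5/4) = 0.6567 > 0 → local minimum

Critical points: x = 5/4 (local minimum)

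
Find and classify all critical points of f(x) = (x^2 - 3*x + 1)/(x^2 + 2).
f'(x) = (3*x^2 + 2*x - 6)/(x^4 + 4*x^2 + 4)

Solve f'(x) = 0:
  f'(x) = (3*x^2 + 2*x - 6)/(x^2 + 2)^2; the denominator is positive wherever f is defined, so f'(x) = 0 ⇔ 3*x^2 + 2*x - 6 = 0.
  3*x^2 + 2*x - 6 = 0 has no rational roots; quadratic formula: x = (-2 ± √76)/6.
  ⇒ x = -sqrt(19)/3 - 1/3 ≈ -1.7863, -1/3 + sqrt(19)/3 ≈ 1.1196

f''(x) = 2*(-3*x^3 - 3*x^2 + 18*x + 2)/(x^6 + 6*x^4 + 12*x^2 + 8)
Second-derivative test at each critical point:
  f''(-1.7863) = -0.3235 < 0 → local maximum
  f''(1.1196) = 0.8235 > 0 → local minimum

Critical points: x = -sqrt(19)/3 - 1/3 ≈ -1.7863 (local maximum); x = -1/3 + sqrt(19)/3 ≈ 1.1196 (local minimum)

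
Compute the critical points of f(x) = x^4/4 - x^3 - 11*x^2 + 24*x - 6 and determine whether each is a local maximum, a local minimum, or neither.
f'(x) = x^3 - 3*x^2 - 22*x + 24

Solve f'(x) = 0:
  Factor: x^3 - 3*x^2 - 22*x + 24 = (x - 6)*(x - 1)*(x + 4) = 0.
  ⇒ x = -4, 1, 6

f''(x) = 3*x^2 - 6*x - 22
Second-derivative test at each critical point:
  f''(-4) = 50 > 0 → local minimum
  f''(1) = -25 < 0 → local maximum
  f''(6) = 50 > 0 → local minimum

Critical points: x = -4 (local minimum); x = 1 (local maximum); x = 6 (local minimum)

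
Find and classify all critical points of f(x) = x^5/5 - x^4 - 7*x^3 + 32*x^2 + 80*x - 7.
f'(x) = x^4 - 4*x^3 - 21*x^2 + 64*x + 80

Solve f'(x) = 0:
  Factor: x^4 - 4*x^3 - 21*x^2 + 64*x + 80 = (x - 5)*(x - 4)*(x + 1)*(x + 4) = 0.
  ⇒ x = -4, -1, 4, 5

f''(x) = 4*x^3 - 12*x^2 - 42*x + 64
Second-derivative test at each critical point:
  f''(-4) = -216 < 0 → local maximum
  f''(-1) = 90 > 0 → local minimum
  f''(4) = -40 < 0 → local maximum
  f''(5) = 54 > 0 → local minimum

Critical points: x = -4 (local maximum); x = -1 (local minimum); x = 4 (local maximum); x = 5 (local minimum)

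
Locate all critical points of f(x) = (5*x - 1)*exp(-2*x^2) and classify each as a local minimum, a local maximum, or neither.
f'(x) = (-4*x*(5*x - 1) + 5)*exp(-2*x^2)

Solve f'(x) = 0:
  f'(x) = (-20*x^2 + 4*x + 5)·exp(-2*x^2) and exp(-2*x^2) > 0 for every x, so f'(x) = 0 ⇔ -20*x^2 + 4*x + 5 = 0.
  20*x^2 - 4*x - 5 = 0 has no rational roots; quadratic formula: x = (4 ± √416)/40.
  ⇒ x = 1/10 - sqrt(26)/10 ≈ -0.4099, 1/10 + sqrt(26)/10 ≈ 0.6099

f''(x) = 4*(4*x^2*(5*x - 1) - 15*x + 1)*exp(-2*x^2)
Second-derivative test at each critical point:
  f''(-0.4099) = 14.5749 > 0 → local minimum
  f''(0.6099) = -9.6928 < 0 → local maximum

Critical points: x = 1/10 - sqrt(26)/10 ≈ -0.4099 (local minimum); x = 1/10 + sqrt(26)/10 ≈ 0.6099 (local maximum)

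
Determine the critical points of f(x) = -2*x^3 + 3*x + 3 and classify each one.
f'(x) = 3 - 6*x^2

Solve f'(x) = 0:
  Factor: 3 - 6*x^2 = -3*(2*x^2 - 1); 2*x^2 - 1 = 0 has no rational roots; quadratic formula: x = (0 ± √8)/4.
  ⇒ x = -sqrt(2)/2 ≈ -0.7071, sqrt(2)/2 ≈ 0.7071

f''(x) = -12*x
Second-derivative test at each critical point:
  f''(-0.7071) = 8.4853 > 0 → local minimum
  f''(0.7071) = -8.4853 < 0 → local maximum

Critical points: x = -sqrt(2)/2 ≈ -0.7071 (local minimum); x = sqrt(2)/2 ≈ 0.7071 (local maximum)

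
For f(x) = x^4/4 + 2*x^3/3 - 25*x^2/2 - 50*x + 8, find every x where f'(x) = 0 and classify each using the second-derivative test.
f'(x) = x^3 + 2*x^2 - 25*x - 50

Solve f'(x) = 0:
  Factor: x^3 + 2*x^2 - 25*x - 50 = (x - 5)*(x + 2)*(x + 5) = 0.
  ⇒ x = -5, -2, 5

f''(x) = 3*x^2 + 4*x - 25
Second-derivative test at each critical point:
  f''(-5) = 30 > 0 → local minimum
  f''(-2) = -21 < 0 → local maximum
  f''(5) = 70 > 0 → local minimum

Critical points: x = -5 (local minimum); x = -2 (local maximum); x = 5 (local minimum)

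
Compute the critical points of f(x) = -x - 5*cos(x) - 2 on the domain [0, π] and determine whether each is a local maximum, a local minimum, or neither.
f'(x) = 5*sin(x) - 1

Solve f'(x) = 0 on [0, π]:
  f'(x) = 0 ⇔ sin(x) = 1/5, i.e. x = arcsin(1/5) + 2nπ or x = π − arcsin(1/5) + 2nπ; keep the solutions lying in [0, π].
  ⇒ x = asin(1/5) ≈ 0.2014, pi - asin(1/5) ≈ 2.9402

f''(x) = 5*cos(x)
Second-derivative test at each critical point:
  f''(0.2014) = 4.8990 > 0 → local minimum
  f''(2.9402) = -4.8990 < 0 → local maximum

Critical points: x = asin(1/5) ≈ 0.2014 (local minimum); x = pi - asin(1/5) ≈ 2.9402 (local maximum)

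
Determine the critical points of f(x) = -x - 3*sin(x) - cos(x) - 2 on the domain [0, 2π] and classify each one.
f'(x) = sin(x) - 3*cos(x) - 1

Solve f'(x) = 0 on [0, 2π]:
  f'(x) = 0 ⇔ sin(x) - 3*cos(x) = 1. Write the left side as R·cos(x + φ) with R = √((-3)² + (-1)²) = sqrt(10), cos φ = -3*sqrt(10)/10, sin φ = -sqrt(10)/10; then cos(x + φ) = sqrt(10)/10. Solve for x and keep the solutions lying in [0, 2π].
  ⇒ x = pi/2 ≈ 1.5708, atan(4/3) + pi ≈ 4.0689

f''(x) = 3*sin(x) + cos(x)
Second-derivative test at each critical point:
  f''(1.5708) = 3 > 0 → local minimum
  f''(4.0689) = -3 < 0 → local maximum

Critical points: x = pi/2 ≈ 1.5708 (local minimum); x = atan(4/3) + pi ≈ 4.0689 (local maximum)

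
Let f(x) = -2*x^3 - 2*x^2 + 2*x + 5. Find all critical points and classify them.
f'(x) = -6*x^2 - 4*x + 2

Solve f'(x) = 0:
  Factor: -6*x^2 - 4*x + 2 = -2*(x + 1)*(3*x - 1) = 0.
  ⇒ x = -1, 1/3

f''(x) = -12*x - 4
Second-derivative test at each critical point:
  f''(-1) = 8 > 0 → local minimum
  f''(1/3) = -8 < 0 → local maximum

Critical points: x = -1 (local minimum); x = 1/3 (local maximum)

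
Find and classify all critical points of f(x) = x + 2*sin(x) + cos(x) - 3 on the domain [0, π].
f'(x) = -sin(x) + 2*cos(x) + 1

Solve f'(x) = 0 on [0, π]:
  f'(x) = 0 ⇔ -sin(x) + 2*cos(x) = -1. Write the left side as R·cos(x + φ) with R = √(2² + 1²) = sqrt(5), cos φ = 2*sqrt(5)/5, sin φ = sqrt(5)/5; then cos(x + φ) = -sqrt(5)/5. Solve for x and keep the solutions lying in [0, π].
  ⇒ x = pi/2 ≈ 1.5708

f''(x) = -2*sin(x) - cos(x)
Second-derivative test at each critical point:
  f''(1.5708) = -2 < 0 → local maximum

Critical points: x = pi/2 ≈ 1.5708 (local maximum)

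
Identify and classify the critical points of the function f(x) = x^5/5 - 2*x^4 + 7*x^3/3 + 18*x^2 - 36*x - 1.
f'(x) = x^4 - 8*x^3 + 7*x^2 + 36*x - 36

Solve f'(x) = 0:
  Factor: x^4 - 8*x^3 + 7*x^2 + 36*x - 36 = (x - 6)*(x - 3)*(x - 1)*(x + 2) = 0.
  ⇒ x = -2, 1, 3, 6

f''(x) = 4*x^3 - 24*x^2 + 14*x + 36
Second-derivative test at each critical point:
  f''(-2) = -120 < 0 → local maximum
  f''(1) = 30 > 0 → local minimum
  f''(3) = -30 < 0 → local maximum
  f''(6) = 120 > 0 → local minimum

Critical points: x = -2 (local maximum); x = 1 (local minimum); x = 3 (local maximum); x = 6 (local minimum)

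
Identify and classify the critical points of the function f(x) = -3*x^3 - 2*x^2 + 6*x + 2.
f'(x) = -9*x^2 - 4*x + 6

Solve f'(x) = 0:
  9*x^2 + 4*x - 6 = 0 has no rational roots; quadratic formula: x = (-4 ± √232)/18.
  ⇒ x = -sqrt(58)/9 - 2/9 ≈ -1.0684, -2/9 + sqrt(58)/9 ≈ 0.6240

f''(x) = -18*x - 4
Second-derivative test at each critical point:
  f''(-1.0684) = 15.2315 > 0 → local minimum
  f''(0.6240) = -15.2315 < 0 → local maximum

Critical points: x = -sqrt(58)/9 - 2/9 ≈ -1.0684 (local minimum); x = -2/9 + sqrt(58)/9 ≈ 0.6240 (local maximum)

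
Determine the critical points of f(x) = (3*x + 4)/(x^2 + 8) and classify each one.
f'(x) = (-3*x^2 - 8*x + 24)/(x^4 + 16*x^2 + 64)

Solve f'(x) = 0:
  f'(x) = -(3*x^2 + 8*x - 24)/(x^2 + 8)^2; the denominator is positive wherever f is defined, so f'(x) = 0 ⇔ -3*x^2 - 8*x + 24 = 0.
  3*x^2 + 8*x - 24 = 0 has no rational roots; quadratic formula: x = (-8 ± √352)/6.
  ⇒ x = -2*sqrt(22)/3 - 4/3 ≈ -4.4603, -4/3 + 2*sqrt(22)/3 ≈ 1.7936

f''(x) = 2*(4*x^2*(3*x + 4) - (9*x + 4)*(x^2 + 8))/(x^2 + 8)^3
Second-derivative test at each critical point:
  f''(-4.4603) = 0.0241 > 0 → local minimum
  f''(1.7936) = -0.1491 < 0 → local maximum

Critical points: x = -2*sqrt(22)/3 - 4/3 ≈ -4.4603 (local minimum); x = -4/3 + 2*sqrt(22)/3 ≈ 1.7936 (local maximum)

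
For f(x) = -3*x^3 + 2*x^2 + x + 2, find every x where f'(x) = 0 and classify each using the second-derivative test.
f'(x) = -9*x^2 + 4*x + 1

Solve f'(x) = 0:
  9*x^2 - 4*x - 1 = 0 has no rational roots; quadratic formula: x = (4 ± √52)/18.
  ⇒ x = 2/9 - sqrt(13)/9 ≈ -0.1784, 2/9 + sqrt(13)/9 ≈ 0.6228

f''(x) = 4 - 18*x
Second-derivative test at each critical point:
  f''(-0.1784) = 7.2111 > 0 → local minimum
  f''(0.6228) = -7.2111 < 0 → local maximum

Critical points: x = 2/9 - sqrt(13)/9 ≈ -0.1784 (local minimum); x = 2/9 + sqrt(13)/9 ≈ 0.6228 (local maximum)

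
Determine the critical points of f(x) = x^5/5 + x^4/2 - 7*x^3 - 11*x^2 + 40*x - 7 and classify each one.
f'(x) = x^4 + 2*x^3 - 21*x^2 - 22*x + 40

Solve f'(x) = 0:
  Factor: x^4 + 2*x^3 - 21*x^2 - 22*x + 40 = (x - 4)*(x - 1)*(x + 2)*(x + 5) = 0.
  ⇒ x = -5, -2, 1, 4

f''(x) = 4*x^3 + 6*x^2 - 42*x - 22
Second-derivative test at each critical point:
  f''(-5) = -162 < 0 → local maximum
  f''(-2) = 54 > 0 → local minimum
  f''(1) = -54 < 0 → local maximum
  f''(4) = 162 > 0 → local minimum

Critical points: x = -5 (local maximum); x = -2 (local minimum); x = 1 (local maximum); x = 4 (local minimum)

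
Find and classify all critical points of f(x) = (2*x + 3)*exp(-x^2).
f'(x) = 2*(-x*(2*x + 3) + 1)*exp(-x^2)

Solve f'(x) = 0:
  f'(x) = (-4*x^2 - 6*x + 2)·exp(-x^2) and exp(-x^2) > 0 for every x, so f'(x) = 0 ⇔ -4*x^2 - 6*x + 2 = 0.
  Factor: -4*x^2 - 6*x + 2 = -2*(2*x^2 + 3*x - 1); 2*x^2 + 3*x - 1 = 0 has no rational roots; quadratic formula: x = (-3 ± √17)/4.
  ⇒ x = -sqrt(17)/4 - 3/4 ≈ -1.7808, -3/4 + sqrt(17)/4 ≈ 0.2808

f''(x) = 2*(2*x^2*(2*x + 3) - 6*x - 3)*exp(-x^2)
Second-derivative test at each critical point:
  f''(-1.7808) = 0.3460 > 0 → local minimum
  f''(0.2808) = -7.6211 < 0 → local maximum

Critical points: x = -sqrt(17)/4 - 3/4 ≈ -1.7808 (local minimum); x = -3/4 + sqrt(17)/4 ≈ 0.2808 (local maximum)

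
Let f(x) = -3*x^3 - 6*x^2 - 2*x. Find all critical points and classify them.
f'(x) = -9*x^2 - 12*x - 2

Solve f'(x) = 0:
  9*x^2 + 12*x + 2 = 0 has no rational roots; quadratic formula: x = (-12 ± √72)/18.
  ⇒ x = -2/3 - sqrt(2)/3 ≈ -1.1381, -2/3 + sqrt(2)/3 ≈ -0.1953

f''(x) = -18*x - 12
Second-derivative test at each critical point:
  f''(-1.1381) = 8.4853 > 0 → local minimum
  f''(-0.1953) = -8.4853 < 0 → local maximum

Critical points: x = -2/3 - sqrt(2)/3 ≈ -1.1381 (local minimum); x = -2/3 + sqrt(2)/3 ≈ -0.1953 (local maximum)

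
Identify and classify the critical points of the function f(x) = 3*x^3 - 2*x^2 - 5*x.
f'(x) = 9*x^2 - 4*x - 5

Solve f'(x) = 0:
  Factor: 9*x^2 - 4*x - 5 = (x - 1)*(9*x + 5) = 0.
  ⇒ x = -5/9, 1

f''(x) = 18*x - 4
Second-derivative test at each critical point:
  f''(-5/9) = -14 < 0 → local maximum
  f''(1) = 14 > 0 → local minimum

Critical points: x = -5/9 (local maximum); x = 1 (local minimum)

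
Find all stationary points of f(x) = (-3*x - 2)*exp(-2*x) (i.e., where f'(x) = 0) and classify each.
f'(x) = (6*x + 1)*exp(-2*x)

Solve f'(x) = 0:
  f'(x) = (6*x + 1)·exp(-2*x) and exp(-2*x) > 0 for every x, so f'(x) = 0 ⇔ 6*x + 1 = 0.
  6*x + 1 = 0.
  ⇒ x = -1/6

f''(x) = 4*(1 - 3*x)*exp(-2*x)
Second-derivative test at each critical point:
  f''(-1/6) = 8.3737 > 0 → local minimum

Critical points: x = -1/6 (local minimum)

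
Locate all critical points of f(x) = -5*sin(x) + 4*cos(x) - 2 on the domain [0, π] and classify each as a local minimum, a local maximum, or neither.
f'(x) = -4*sin(x) - 5*cos(x)

Solve f'(x) = 0 on [0, π]:
  f'(x) = 0 ⇔ -5*cos(x) = 4*sin(x) ⇔ tan(x) = -5/4, i.e. x = arctan(-5/4) + nπ; keep the solutions lying in [0, π].
  ⇒ x = pi - atan(5/4) ≈ 2.2455

f''(x) = 5*sin(x) - 4*cos(x)
Second-derivative test at each critical point:
  f''(2.2455) = 6.4031 > 0 → local minimum

Critical points: x = pi - atan(5/4) ≈ 2.2455 (local minimum)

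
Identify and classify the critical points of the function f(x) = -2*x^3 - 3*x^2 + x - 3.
f'(x) = -6*x^2 - 6*x + 1

Solve f'(x) = 0:
  6*x^2 + 6*x - 1 = 0 has no rational roots; quadratic formula: x = (-6 ± √60)/12.
  ⇒ x = -sqrt(15)/6 - 1/2 ≈ -1.1455, -1/2 + sqrt(15)/6 ≈ 0.1455

f''(x) = -12*x - 6
Second-derivative test at each critical point:
  f''(-1.1455) = 7.7460 > 0 → local minimum
  f''(0.1455) = -7.7460 < 0 → local maximum

Critical points: x = -sqrt(15)/6 - 1/2 ≈ -1.1455 (local minimum); x = -1/2 + sqrt(15)/6 ≈ 0.1455 (local maximum)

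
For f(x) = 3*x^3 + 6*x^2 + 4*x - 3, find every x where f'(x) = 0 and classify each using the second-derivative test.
f'(x) = 9*x^2 + 12*x + 4

Solve f'(x) = 0:
  Factor: 9*x^2 + 12*x + 4 = (3*x + 2)^2 = 0.
  ⇒ x = -2/3

f''(x) = 18*x + 12
Second-derivative test at each critical point:
  f''(-2/3) = 0, so the second-derivative test is inconclusive; use the first-derivative test: f'(-11/12) = 0.5625, f'(-5/12) = 0.5625 — f' is positive on both sides (no sign change) → neither a local maximum nor a local minimum

Critical points: x = -2/3 (neither)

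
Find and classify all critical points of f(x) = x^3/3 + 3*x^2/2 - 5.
f'(x) = x*(x + 3)

Solve f'(x) = 0:
  Factor: x^2 + 3*x = x*(x + 3) = 0.
  ⇒ x = -3, 0

f''(x) = 2*x + 3
Second-derivative test at each critical point:
  f''(-3) = -3 < 0 → local maximum
  f''(0) = 3 > 0 → local minimum

Critical points: x = -3 (local maximum); x = 0 (local minimum)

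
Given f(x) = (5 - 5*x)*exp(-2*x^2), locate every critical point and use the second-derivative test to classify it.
f'(x) = 5*(4*x*(x - 1) - 1)*exp(-2*x^2)

Solve f'(x) = 0:
  f'(x) = (20*x^2 - 20*x - 5)·exp(-2*x^2) and exp(-2*x^2) > 0 for every x, so f'(x) = 0 ⇔ 20*x^2 - 20*x - 5 = 0.
  Factor: 20*x^2 - 20*x - 5 = 5*(4*x^2 - 4*x - 1); 4*x^2 - 4*x - 1 = 0 has no rational roots; quadratic formula: x = (4 ± √32)/8.
  ⇒ x = 1/2 - sqrt(2)/2 ≈ -0.2071, 1/2 + sqrt(2)/2 ≈ 1.2071

f''(x) = 20*(4*x^2*(1 - x) + 3*x - 1)*exp(-2*x^2)
Second-derivative test at each critical point:
  f''(-0.2071) = -25.9590 < 0 → local maximum
  f''(1.2071) = 1.5343 > 0 → local minimum

Critical points: x = 1/2 - sqrt(2)/2 ≈ -0.2071 (local maximum); x = 1/2 + sqrt(2)/2 ≈ 1.2071 (local minimum)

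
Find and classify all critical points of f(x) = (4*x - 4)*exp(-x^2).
f'(x) = 4*(-2*x*(x - 1) + 1)*exp(-x^2)

Solve f'(x) = 0:
  f'(x) = (-8*x^2 + 8*x + 4)·exp(-x^2) and exp(-x^2) > 0 for every x, so f'(x) = 0 ⇔ -8*x^2 + 8*x + 4 = 0.
  Factor: -8*x^2 + 8*x + 4 = -4*(2*x^2 - 2*x - 1); 2*x^2 - 2*x - 1 = 0 has no rational roots; quadratic formula: x = (2 ± √12)/4.
  ⇒ x = 1/2 - sqrt(3)/2 ≈ -0.3660, 1/2 + sqrt(3)/2 ≈ 1.3660

f''(x) = 8*(2*x^2*(x - 1) - 3*x + 1)*exp(-x^2)
Second-derivative test at each critical point:
  f''(-0.3660) = 12.1190 > 0 → local minimum
  f''(1.3660) = -2.1441 < 0 → local maximum

Critical points: x = 1/2 - sqrt(3)/2 ≈ -0.3660 (local minimum); x = 1/2 + sqrt(3)/2 ≈ 1.3660 (local maximum)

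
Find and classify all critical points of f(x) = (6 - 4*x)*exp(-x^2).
f'(x) = 4*(x*(2*x - 3) - 1)*exp(-x^2)

Solve f'(x) = 0:
  f'(x) = (8*x^2 - 12*x - 4)·exp(-x^2) and exp(-x^2) > 0 for every x, so f'(x) = 0 ⇔ 8*x^2 - 12*x - 4 = 0.
  Factor: 8*x^2 - 12*x - 4 = 4*(2*x^2 - 3*x - 1); 2*x^2 - 3*x - 1 = 0 has no rational roots; quadratic formula: x = (3 ± √17)/4.
  ⇒ x = 3/4 - sqrt(17)/4 ≈ -0.2808, 3/4 + sqrt(17)/4 ≈ 1.7808

f''(x) = 4*(2*x^2*(3 - 2*x) + 6*x - 3)*exp(-x^2)
Second-derivative test at each critical point:
  f''(-0.2808) = -15.2422 < 0 → local maximum
  f''(1.7808) = 0.6919 > 0 → local minimum

Critical points: x = 3/4 - sqrt(17)/4 ≈ -0.2808 (local maximum); x = 3/4 + sqrt(17)/4 ≈ 1.7808 (local minimum)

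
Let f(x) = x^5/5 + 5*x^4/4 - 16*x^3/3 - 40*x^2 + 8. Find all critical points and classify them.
f'(x) = x*(x^3 + 5*x^2 - 16*x - 80)

Solve f'(x) = 0:
  Factor: x^4 + 5*x^3 - 16*x^2 - 80*x = x*(x - 4)*(x + 4)*(x + 5) = 0.
  ⇒ x = -5, -4, 0, 4

f''(x) = 4*x^3 + 15*x^2 - 32*x - 80
Second-derivative test at each critical point:
  f''(-5) = -45 < 0 → local maximum
  f''(-4) = 32 > 0 → local minimum
  f''(0) = -80 < 0 → local maximum
  f''(4) = 288 > 0 → local minimum

Critical points: x = -5 (local maximum); x = -4 (local minimum); x = 0 (local maximum); x = 4 (local minimum)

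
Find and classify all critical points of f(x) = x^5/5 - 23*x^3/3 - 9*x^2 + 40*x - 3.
f'(x) = x^4 - 23*x^2 - 18*x + 40

Solve f'(x) = 0:
  Factor: x^4 - 23*x^2 - 18*x + 40 = (x - 5)*(x - 1)*(x + 2)*(x + 4) = 0.
  ⇒ x = -4, -2, 1, 5

f''(x) = 4*x^3 - 46*x - 18
Second-derivative test at each critical point:
  f''(-4) = -90 < 0 → local maximum
  f''(-2) = 42 > 0 → local minimum
  f''(1) = -60 < 0 → local maximum
  f''(5) = 252 > 0 → local minimum

Critical points: x = -4 (local maximum); x = -2 (local minimum); x = 1 (local maximum); x = 5 (local minimum)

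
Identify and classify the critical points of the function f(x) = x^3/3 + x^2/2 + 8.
f'(x) = x*(x + 1)

Solve f'(x) = 0:
  Factor: x^2 + x = x*(x + 1) = 0.
  ⇒ x = -1, 0

f''(x) = 2*x + 1
Second-derivative test at each critical point:
  f''(-1) = -1 < 0 → local maximum
  f''(0) = 1 > 0 → local minimum

Critical points: x = -1 (local maximum); x = 0 (local minimum)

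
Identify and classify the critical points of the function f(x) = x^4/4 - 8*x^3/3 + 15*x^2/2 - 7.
f'(x) = x*(x^2 - 8*x + 15)

Solve f'(x) = 0:
  Factor: x^3 - 8*x^2 + 15*x = x*(x - 5)*(x - 3) = 0.
  ⇒ x = 0, 3, 5

f''(x) = 3*x^2 - 16*x + 15
Second-derivative test at each critical point:
  f''(0) = 15 > 0 → local minimum
  f''(3) = -6 < 0 → local maximum
  f''(5) = 10 > 0 → local minimum

Critical points: x = 0 (local minimum); x = 3 (local maximum); x = 5 (local minimum)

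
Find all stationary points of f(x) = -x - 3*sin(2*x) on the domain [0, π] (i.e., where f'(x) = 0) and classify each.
f'(x) = 12*sin(x)^2 - 7

Solve f'(x) = 0 on [0, π]:
  f'(x) = 0 ⇔ cos(2*x) = -1/6, i.e. 2*x = ±arccos(-1/6) + 2nπ; keep the solutions lying in [0, π].
  ⇒ x = acos(-1/6)/2 ≈ 0.8691, pi - acos(-1/6)/2 ≈ 2.2725

f''(x) = 12*sin(2*x)
Second-derivative test at each critical point:
  f''(0.8691) = 11.8322 > 0 → local minimum
  f''(2.2725) = -11.8322 < 0 → local maximum

Critical points: x = acos(-1/6)/2 ≈ 0.8691 (local minimum); x = pi - acos(-1/6)/2 ≈ 2.2725 (local maximum)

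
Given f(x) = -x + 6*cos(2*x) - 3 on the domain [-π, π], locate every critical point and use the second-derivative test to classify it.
f'(x) = -12*sin(2*x) - 1

Solve f'(x) = 0 on [-π, π]:
  f'(x) = 0 ⇔ sin(2*x) = -1/12, i.e. 2*x = arcsin(-1/12) + 2nπ or 2*x = π − arcsin(-1/12) + 2nπ; keep the solutions lying in [-π, π].
  ⇒ x = -pi/2 + asin(1/12)/2 ≈ -1.5291, -asin(1/12)/2 ≈ -0.0417, asin(1/12)/2 + pi/2 ≈ 1.6125, pi - asin(1/12)/2 ≈ 3.0999

f''(x) = -24*cos(2*x)
Second-derivative test at each critical point:
  f''(-1.5291) = 23.9165 > 0 → local minimum
  f''(-0.0417) = -23.9165 < 0 → local maximum
  f''(1.6125) = 23.9165 > 0 → local minimum
  f''(3.0999) = -23.9165 < 0 → local maximum

Critical points: x = -pi/2 + asin(1/12)/2 ≈ -1.5291 (local minimum); x = -asin(1/12)/2 ≈ -0.0417 (local maximum); x = asin(1/12)/2 + pi/2 ≈ 1.6125 (local minimum); x = pi - asin(1/12)/2 ≈ 3.0999 (local maximum)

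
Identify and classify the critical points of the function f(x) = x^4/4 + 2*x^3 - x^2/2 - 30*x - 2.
f'(x) = x^3 + 6*x^2 - x - 30

Solve f'(x) = 0:
  Factor: x^3 + 6*x^2 - x - 30 = (x - 2)*(x + 3)*(x + 5) = 0.
  ⇒ x = -5, -3, 2

f''(x) = 3*x^2 + 12*x - 1
Second-derivative test at each critical point:
  f''(-5) = 14 > 0 → local minimum
  f''(-3) = -10 < 0 → local maximum
  f''(2) = 35 > 0 → local minimum

Critical points: x = -5 (local minimum); x = -3 (local maximum); x = 2 (local minimum)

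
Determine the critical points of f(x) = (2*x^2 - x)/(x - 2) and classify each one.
f'(x) = 2*(x^2 - 4*x + 1)/(x^2 - 4*x + 4)

Solve f'(x) = 0:
  f'(x) = 2*(x^2 - 4*x + 1)/(x - 2)^2; the denominator is positive wherever f is defined, so f'(x) = 0 ⇔ 2*x^2 - 8*x + 2 = 0.
  Factor: 2*x^2 - 8*x + 2 = 2*(x^2 - 4*x + 1); x^2 - 4*x + 1 = 0 has no rational roots; quadratic formula: x = (4 ± √12)/2.
  ⇒ x = 2 - sqrt(3) ≈ 0.2679, sqrt(3) + 2 ≈ 3.7321

f''(x) = 12/(x^3 - 6*x^2 + 12*x - 8)
Second-derivative test at each critical point:
  f''(0.2679) = -2.3094 < 0 → local maximum
  f''(3.7321) = 2.3094 > 0 → local minimum

Critical points: x = 2 - sqrt(3) ≈ 0.2679 (local maximum); x = sqrt(3) + 2 ≈ 3.7321 (local minimum)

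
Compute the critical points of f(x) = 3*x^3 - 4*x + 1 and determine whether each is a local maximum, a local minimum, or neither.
f'(x) = 9*x^2 - 4

Solve f'(x) = 0:
  Factor: 9*x^2 - 4 = (3*x - 2)*(3*x + 2) = 0.
  ⇒ x = -2/3, 2/3

f''(x) = 18*x
Second-derivative test at each critical point:
  f''(-2/3) = -12 < 0 → local maximum
  f''(2/3) = 12 > 0 → local minimum

Critical points: x = -2/3 (local maximum); x = 2/3 (local minimum)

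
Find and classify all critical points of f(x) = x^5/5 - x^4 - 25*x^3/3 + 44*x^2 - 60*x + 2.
f'(x) = x^4 - 4*x^3 - 25*x^2 + 88*x - 60

Solve f'(x) = 0:
  Factor: x^4 - 4*x^3 - 25*x^2 + 88*x - 60 = (x - 6)*(x - 2)*(x - 1)*(x + 5) = 0.
  ⇒ x = -5, 1, 2, 6

f''(x) = 4*x^3 - 12*x^2 - 50*x + 88
Second-derivative test at each critical point:
  f''(-5) = -462 < 0 → local maximum
  f''(1) = 30 > 0 → local minimum
  f''(2) = -28 < 0 → local maximum
  f''(6) = 220 > 0 → local minimum

Critical points: x = -5 (local maximum); x = 1 (local minimum); x = 2 (local maximum); x = 6 (local minimum)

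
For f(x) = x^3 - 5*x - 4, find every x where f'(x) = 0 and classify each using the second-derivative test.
f'(x) = 3*x^2 - 5

Solve f'(x) = 0:
  3*x^2 - 5 = 0 has no rational roots; quadratic formula: x = (0 ± √60)/6.
  ⇒ x = -sqrt(15)/3 ≈ -1.2910, sqrt(15)/3 ≈ 1.2910

f''(x) = 6*x
Second-derivative test at each critical point:
  f''(-1.2910) = -7.7460 < 0 → local maximum
  f''(1.2910) = 7.7460 > 0 → local minimum

Critical points: x = -sqrt(15)/3 ≈ -1.2910 (local maximum); x = sqrt(15)/3 ≈ 1.2910 (local minimum)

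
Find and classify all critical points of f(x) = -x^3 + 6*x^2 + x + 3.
f'(x) = -3*x^2 + 12*x + 1

Solve f'(x) = 0:
  3*x^2 - 12*x - 1 = 0 has no rational roots; quadratic formula: x = (12 ± √156)/6.
  ⇒ x = 2 - sqrt(39)/3 ≈ -0.0817, 2 + sqrt(39)/3 ≈ 4.0817

f''(x) = 12 - 6*x
Second-derivative test at each critical point:
  f''(-0.0817) = 12.4900 > 0 → local minimum
  f''(4.0817) = -12.4900 < 0 → local maximum

Critical points: x = 2 - sqrt(39)/3 ≈ -0.0817 (local minimum); x = 2 + sqrt(39)/3 ≈ 4.0817 (local maximum)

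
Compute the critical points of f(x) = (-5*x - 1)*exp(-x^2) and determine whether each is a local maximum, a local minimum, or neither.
f'(x) = (2*x*(5*x + 1) - 5)*exp(-x^2)

Solve f'(x) = 0:
  f'(x) = (10*x^2 + 2*x - 5)·exp(-x^2) and exp(-x^2) > 0 for every x, so f'(x) = 0 ⇔ 10*x^2 + 2*x - 5 = 0.
  10*x^2 + 2*x - 5 = 0 has no rational roots; quadratic formula: x = (-2 ± √204)/20.
  ⇒ x = -sqrt(51)/10 - 1/10 ≈ -0.8141, -1/10 + sqrt(51)/10 ≈ 0.6141

f''(x) = 2*(-10*x^3 - 2*x^2 + 15*x + 1)*exp(-x^2)
Second-derivative test at each critical point:
  f''(-0.8141) = -7.3613 < 0 → local maximum
  f''(0.6141) = 9.7952 > 0 → local minimum

Critical points: x = -sqrt(51)/10 - 1/10 ≈ -0.8141 (local maximum); x = -1/10 + sqrt(51)/10 ≈ 0.6141 (local minimum)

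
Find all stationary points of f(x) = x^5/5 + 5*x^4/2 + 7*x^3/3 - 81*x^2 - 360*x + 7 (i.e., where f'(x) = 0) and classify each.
f'(x) = x^4 + 10*x^3 + 7*x^2 - 162*x - 360

Solve f'(x) = 0:
  Factor: x^4 + 10*x^3 + 7*x^2 - 162*x - 360 = (x - 4)*(x + 3)*(x + 5)*(x + 6) = 0.
  ⇒ x = -6, -5, -3, 4

f''(x) = 4*x^3 + 30*x^2 + 14*x - 162
Second-derivative test at each critical point:
  f''(-6) = -30 < 0 → local maximum
  f''(-5) = 18 > 0 → local minimum
  f''(-3) = -42 < 0 → local maximum
  f''(4) = 630 > 0 → local minimum

Critical points: x = -6 (local maximum); x = -5 (local minimum); x = -3 (local maximum); x = 4 (local minimum)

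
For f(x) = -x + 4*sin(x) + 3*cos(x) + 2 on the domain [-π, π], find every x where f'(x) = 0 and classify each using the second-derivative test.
f'(x) = -3*sin(x) + 4*cos(x) - 1

Solve f'(x) = 0 on [-π, π]:
  f'(x) = 0 ⇔ -3*sin(x) + 4*cos(x) = 1. Write the left side as R·cos(x + φ) with R = √(4² + 3²) = 5, cos φ = 4/5, sin φ = 3/5; then cos(x + φ) = 1/5. Solve for x and keep the solutions lying in [-π, π].
  ⇒ x = -pi + atan((-8*sqrt(6) - 3)/(4 - 6*sqrt(6))) ≈ -2.0129, atan((-3 + 8*sqrt(6))/(4 + 6*sqrt(6))) ≈ 0.7259

f''(x) = -4*sin(x) - 3*cos(x)
Second-derivative test at each critical point:
  f''(-2.0129) = 4.8990 > 0 → local minimum
  f''(0.7259) = -4.8990 < 0 → local maximum

Critical points: x = -pi + atan((-8*sqrt(6) - 3)/(4 - 6*sqrt(6))) ≈ -2.0129 (local minimum); x = atan((-3 + 8*sqrt(6))/(4 + 6*sqrt(6))) ≈ 0.7259 (local maximum)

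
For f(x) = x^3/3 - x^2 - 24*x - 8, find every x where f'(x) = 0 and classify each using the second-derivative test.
f'(x) = x^2 - 2*x - 24

Solve f'(x) = 0:
  Factor: x^2 - 2*x - 24 = (x - 6)*(x + 4) = 0.
  ⇒ x = -4, 6

f''(x) = 2*x - 2
Second-derivative test at each critical point:
  f''(-4) = -10 < 0 → local maximum
  f''(6) = 10 > 0 → local minimum

Critical points: x = -4 (local maximum); x = 6 (local minimum)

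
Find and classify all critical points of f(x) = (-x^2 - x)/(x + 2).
f'(x) = (-x^2 - 4*x - 2)/(x^2 + 4*x + 4)

Solve f'(x) = 0:
  f'(x) = -(x^2 + 4*x + 2)/(x + 2)^2; the denominator is positive wherever f is defined, so f'(x) = 0 ⇔ -x^2 - 4*x - 2 = 0.
  x^2 + 4*x + 2 = 0 has no rational roots; quadratic formula: x = (-4 ± √8)/2.
  ⇒ x = -2 - sqrt(2) ≈ -3.4142, -2 + sqrt(2) ≈ -0.5858

f''(x) = -4/(x^3 + 6*x^2 + 12*x + 8)
Second-derivative test at each critical point:
  f''(-3.4142) = 1.4142 > 0 → local minimum
  f''(-0.5858) = -1.4142 < 0 → local maximum

Critical points: x = -2 - sqrt(2) ≈ -3.4142 (local minimum); x = -2 + sqrt(2) ≈ -0.5858 (local maximum)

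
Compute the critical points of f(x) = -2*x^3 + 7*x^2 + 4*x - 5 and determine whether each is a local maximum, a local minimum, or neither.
f'(x) = -6*x^2 + 14*x + 4

Solve f'(x) = 0:
  Factor: -6*x^2 + 14*x + 4 = -2*(3*x^2 - 7*x - 2); 3*x^2 - 7*x - 2 = 0 has no rational roots; quadratic formula: x = (7 ± √73)/6.
  ⇒ x = 7/6 - sqrt(73)/6 ≈ -0.2573, 7/6 + sqrt(73)/6 ≈ 2.5907

f''(x) = 14 - 12*x
Second-derivative test at each critical point:
  f''(-0.2573) = 17.0880 > 0 → local minimum
  f''(2.5907) = -17.0880 < 0 → local maximum

Critical points: x = 7/6 - sqrt(73)/6 ≈ -0.2573 (local minimum); x = 7/6 + sqrt(73)/6 ≈ 2.5907 (local maximum)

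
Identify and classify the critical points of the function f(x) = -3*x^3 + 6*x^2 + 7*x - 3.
f'(x) = -9*x^2 + 12*x + 7

Solve f'(x) = 0:
  9*x^2 - 12*x - 7 = 0 has no rational roots; quadratic formula: x = (12 ± √396)/18.
  ⇒ x = 2/3 - sqrt(11)/3 ≈ -0.4389, 2/3 + sqrt(11)/3 ≈ 1.7722

f''(x) = 12 - 18*x
Second-derivative test at each critical point:
  f''(-0.4389) = 19.8997 > 0 → local minimum
  f''(1.7722) = -19.8997 < 0 → local maximum

Critical points: x = 2/3 - sqrt(11)/3 ≈ -0.4389 (local minimum); x = 2/3 + sqrt(11)/3 ≈ 1.7722 (local maximum)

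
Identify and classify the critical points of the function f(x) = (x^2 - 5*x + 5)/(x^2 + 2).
f'(x) = (5*x^2 - 6*x - 10)/(x^4 + 4*x^2 + 4)

Solve f'(x) = 0:
  f'(x) = (5*x^2 - 6*x - 10)/(x^2 + 2)^2; the denominator is positive wherever f is defined, so f'(x) = 0 ⇔ 5*x^2 - 6*x - 10 = 0.
  5*x^2 - 6*x - 10 = 0 has no rational roots; quadratic formula: x = (6 ± √236)/10.
  ⇒ x = 3/5 - sqrt(59)/5 ≈ -0.9362, 3/5 + sqrt(59)/5 ≈ 2.1362

f''(x) = 2*(-5*x^3 + 9*x^2 + 30*x - 6)/(x^6 + 6*x^4 + 12*x^2 + 8)
Second-derivative test at each critical point:
  f''(-0.9362) = -1.8566 < 0 → local maximum
  f''(2.1362) = 0.3566 > 0 → local minimum

Critical points: x = 3/5 - sqrt(59)/5 ≈ -0.9362 (local maximum); x = 3/5 + sqrt(59)/5 ≈ 2.1362 (local minimum)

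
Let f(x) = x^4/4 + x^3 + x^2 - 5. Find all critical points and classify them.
f'(x) = x*(x^2 + 3*x + 2)

Solve f'(x) = 0:
  Factor: x^3 + 3*x^2 + 2*x = x*(x + 1)*(x + 2) = 0.
  ⇒ x = -2, -1, 0

f''(x) = 3*x^2 + 6*x + 2
Second-derivative test at each critical point:
  f''(-2) = 2 > 0 → local minimum
  f''(-1) = -1 < 0 → local maximum
  f''(0) = 2 > 0 → local minimum

Critical points: x = -2 (local minimum); x = -1 (local maximum); x = 0 (local minimum)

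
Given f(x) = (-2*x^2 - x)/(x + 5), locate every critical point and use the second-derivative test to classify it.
f'(x) = (-2*x^2 - 20*x - 5)/(x^2 + 10*x + 25)

Solve f'(x) = 0:
  f'(x) = -(2*x^2 + 20*x + 5)/(x + 5)^2; the denominator is positive wherever f is defined, so f'(x) = 0 ⇔ -2*x^2 - 20*x - 5 = 0.
  2*x^2 + 20*x + 5 = 0 has no rational roots; quadratic formula: x = (-20 ± √360)/4.
  ⇒ x = -5 - 3*sqrt(10)/2 ≈ -9.7434, -5 + 3*sqrt(10)/2 ≈ -0.2566

f''(x) = -90/(x^3 + 15*x^2 + 75*x + 125)
Second-derivative test at each critical point:
  f''(-9.7434) = 0.8433 > 0 → local minimum
  f''(-0.2566) = -0.8433 < 0 → local maximum

Critical points: x = -5 - 3*sqrt(10)/2 ≈ -9.7434 (local minimum); x = -5 + 3*sqrt(10)/2 ≈ -0.2566 (local maximum)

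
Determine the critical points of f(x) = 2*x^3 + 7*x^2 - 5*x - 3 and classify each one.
f'(x) = 6*x^2 + 14*x - 5

Solve f'(x) = 0:
  6*x^2 + 14*x - 5 = 0 has no rational roots; quadratic formula: x = (-14 ± √316)/12.
  ⇒ x = -sqrt(79)/6 - 7/6 ≈ -2.6480, -7/6 + sqrt(79)/6 ≈ 0.3147

f''(x) = 12*x + 14
Second-derivative test at each critical point:
  f''(-2.6480) = -17.7764 < 0 → local maximum
  f''(0.3147) = 17.7764 > 0 → local minimum

Critical points: x = -sqrt(79)/6 - 7/6 ≈ -2.6480 (local maximum); x = -7/6 + sqrt(79)/6 ≈ 0.3147 (local minimum)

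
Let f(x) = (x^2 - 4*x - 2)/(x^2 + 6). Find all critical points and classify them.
f'(x) = 4*(x^2 + 4*x - 6)/(x^4 + 12*x^2 + 36)

Solve f'(x) = 0:
  f'(x) = 4*(x^2 + 4*x - 6)/(x^2 + 6)^2; the denominator is positive wherever f is defined, so f'(x) = 0 ⇔ 4*x^2 + 16*x - 24 = 0.
  Factor: 4*x^2 + 16*x - 24 = 4*(x^2 + 4*x - 6); x^2 + 4*x - 6 = 0 has no rational roots; quadratic formula: x = (-4 ± √40)/2.
  ⇒ x = -sqrt(10) - 2 ≈ -5.1623, -2 + sqrt(10) ≈ 1.1623

f''(x) = 8*(-x^3 - 6*x^2 + 18*x + 12)/(x^6 + 18*x^4 + 108*x^2 + 216)
Second-derivative test at each critical point:
  f''(-5.1623) = -0.0237 < 0 → local maximum
  f''(1.1623) = 0.4682 > 0 → local minimum

Critical points: x = -sqrt(10) - 2 ≈ -5.1623 (local maximum); x = -2 + sqrt(10) ≈ 1.1623 (local minimum)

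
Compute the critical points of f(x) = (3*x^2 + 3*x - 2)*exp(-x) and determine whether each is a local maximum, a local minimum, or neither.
f'(x) = (-3*x^2 + 3*x + 5)*exp(-x)

Solve f'(x) = 0:
  f'(x) = (-3*x^2 + 3*x + 5)·exp(-x) and exp(-x) > 0 for every x, so f'(x) = 0 ⇔ -3*x^2 + 3*x + 5 = 0.
  3*x^2 - 3*x - 5 = 0 has no rational roots; quadratic formula: x = (3 ± √69)/6.
  ⇒ x = 1/2 - sqrt(69)/6 ≈ -0.8844, 1/2 + sqrt(69)/6 ≈ 1.8844

f''(x) = (3*x^2 - 9*x - 2)*exp(-x)
Second-derivative test at each critical point:
  f''(-0.8844) = 20.1155 > 0 → local minimum
  f''(1.8844) = -1.2619 < 0 → local maximum

Critical points: x = 1/2 - sqrt(69)/6 ≈ -0.8844 (local minimum); x = 1/2 + sqrt(69)/6 ≈ 1.8844 (local maximum)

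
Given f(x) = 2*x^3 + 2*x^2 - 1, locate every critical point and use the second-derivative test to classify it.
f'(x) = 2*x*(3*x + 2)

Solve f'(x) = 0:
  Factor: 6*x^2 + 4*x = 2*x*(3*x + 2) = 0.
  ⇒ x = -2/3, 0

f''(x) = 12*x + 4
Second-derivative test at each critical point:
  f''(-2/3) = -4 < 0 → local maximum
  f''(0) = 4 > 0 → local minimum

Critical points: x = -2/3 (local maximum); x = 0 (local minimum)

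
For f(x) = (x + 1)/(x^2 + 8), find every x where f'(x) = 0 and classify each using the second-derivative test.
f'(x) = (x^2 - 2*x*(x + 1) + 8)/(x^2 + 8)^2

Solve f'(x) = 0:
  f'(x) = -(x - 2)*(x + 4)/(x^2 + 8)^2; the denominator is positive wherever f is defined, so f'(x) = 0 ⇔ -x^2 - 2*x + 8 = 0.
  Factor: -x^2 - 2*x + 8 = -(x - 2)*(x + 4) = 0.
  ⇒ x = -4, 2

f''(x) = 2*(4*x^2*(x + 1) - (3*x + 1)*(x^2 + 8))/(x^2 + 8)^3
Second-derivative test at each critical point:
  f''(-4) = 1/96 > 0 → local minimum
  f''(2) = -1/24 < 0 → local maximum

Critical points: x = -4 (local minimum); x = 2 (local maximum)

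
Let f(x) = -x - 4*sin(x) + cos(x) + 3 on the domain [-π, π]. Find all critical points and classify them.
f'(x) = -sin(x) - 4*cos(x) - 1

Solve f'(x) = 0 on [-π, π]:
  f'(x) = 0 ⇔ -sin(x) - 4*cos(x) = 1. Write the left side as R·cos(x + φ) with R = √((-4)² + 1²) = sqrt(17), cos φ = -4*sqrt(17)/17, sin φ = sqrt(17)/17; then cos(x + φ) = sqrt(17)/17. Solve for x and keep the solutions lying in [-π, π].
  ⇒ x = -pi/2 ≈ -1.5708, pi - atan(15/8) ≈ 2.0608

f''(x) = 4*sin(x) - cos(x)
Second-derivative test at each critical point:
  f''(-1.5708) = -4 < 0 → local maximum
  f''(2.0608) = 4 > 0 → local minimum

Critical points: x = -pi/2 ≈ -1.5708 (local maximum); x = pi - atan(15/8) ≈ 2.0608 (local minimum)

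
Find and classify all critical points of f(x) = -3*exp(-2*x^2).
f'(x) = 12*x*exp(-2*x^2)

Solve f'(x) = 0:
  f'(x) = (12*x)·exp(-2*x^2) and exp(-2*x^2) > 0 for every x, so f'(x) = 0 ⇔ 12*x = 0.
  12*x = 0.
  ⇒ x = 0

f''(x) = 12*(1 - 4*x^2)*exp(-2*x^2)
Second-derivative test at each critical point:
  f''(0) = 12 > 0 → local minimum

Critical points: x = 0 (local minimum)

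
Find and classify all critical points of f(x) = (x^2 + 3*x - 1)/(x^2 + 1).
f'(x) = (-3*x^2 + 4*x + 3)/(x^4 + 2*x^2 + 1)

Solve f'(x) = 0:
  f'(x) = -(3*x^2 - 4*x - 3)/(x^2 + 1)^2; the denominator is positive wherever f is defined, so f'(x) = 0 ⇔ -3*x^2 + 4*x + 3 = 0.
  3*x^2 - 4*x - 3 = 0 has no rational roots; quadratic formula: x = (4 ± √52)/6.
  ⇒ x = 2/3 - sqrt(13)/3 ≈ -0.5352, 2/3 + sqrt(13)/3 ≈ 1.8685

f''(x) = 2*(3*x^3 - 6*x^2 - 9*x + 2)/(x^6 + 3*x^4 + 3*x^2 + 1)
Second-derivative test at each critical point:
  f''(-0.5352) = 4.3575 > 0 → local minimum
  f''(1.8685) = -0.3575 < 0 → local maximum

Critical points: x = 2/3 - sqrt(13)/3 ≈ -0.5352 (local minimum); x = 2/3 + sqrt(13)/3 ≈ 1.8685 (local maximum)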